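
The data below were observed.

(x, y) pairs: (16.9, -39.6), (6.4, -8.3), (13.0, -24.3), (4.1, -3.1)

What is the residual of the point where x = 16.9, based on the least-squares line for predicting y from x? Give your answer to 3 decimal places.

-1.847

n = 4, Σx = 40.4, Σy = -75.3, Σxy = -1050.97, Σx² = 512.38
Sxx = Σx² − (Σx)²/n = 512.38 − 408.04 = 104.34
Sxy = Σxy − (Σx)(Σy)/n = -1050.97 − (-760.53) = -290.44
b = Sxy/Sxx = -290.44/104.34 = -2.783592
a = ȳ − b·x̄ = -18.825 − (-2.783592)·10.1 = 9.289280
ŷ(16.9) = 9.289280 + (-2.783592)·16.9 = -37.753426
residual = y − ŷ = -39.6 − (-37.753426) = -1.846574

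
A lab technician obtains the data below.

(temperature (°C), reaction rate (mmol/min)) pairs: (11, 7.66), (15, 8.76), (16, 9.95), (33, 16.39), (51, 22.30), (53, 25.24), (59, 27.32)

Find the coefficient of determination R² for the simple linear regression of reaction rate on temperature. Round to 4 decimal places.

n = 7, Σx = 238, Σy = 117.62, Σxy = 5002.63, Σx² = 10582, Σy² = 2383.7778
Sxx = Σx² − (Σx)²/n = 10582 − 8092 = 2490
Sxy = Σxy − (Σx)(Σy)/n = 5002.63 − 3999.08 = 1003.55
Syy = Σy² − (Σy)²/n = 2383.7778 − 1976.352057 = 407.425743
R² = Sxy²/(Sxx·Syy) = (1003.55)²/(2490·407.425743) = 0.992728

0.9927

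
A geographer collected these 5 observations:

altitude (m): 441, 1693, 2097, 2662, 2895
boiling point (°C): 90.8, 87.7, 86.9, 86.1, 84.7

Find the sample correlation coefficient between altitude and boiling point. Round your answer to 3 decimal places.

-0.990

n = 5, Σx = 9788, Σy = 436.2, Σxy = 845152.9, Σx² = 22925408, Σy² = 38074.84
Sxx = Σx² − (Σx)²/n = 22925408 − 19160988.8 = 3764419.2
Sxy = Σxy − (Σx)(Σy)/n = 845152.9 − 853905.12 = -8752.22
Syy = Σy² − (Σy)²/n = 38074.84 − 38054.088 = 20.752
r = Sxy/√(Sxx·Syy) = -8752.22/√(78119227.2384) = -8752.22/8838.508202 = -0.990237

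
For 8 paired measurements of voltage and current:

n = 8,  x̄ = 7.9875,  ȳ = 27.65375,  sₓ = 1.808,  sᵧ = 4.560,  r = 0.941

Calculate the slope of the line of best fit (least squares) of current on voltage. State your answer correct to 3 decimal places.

2.373

b = r · sᵧ/sₓ = 0.941 · 4.56/1.808 = 2.373319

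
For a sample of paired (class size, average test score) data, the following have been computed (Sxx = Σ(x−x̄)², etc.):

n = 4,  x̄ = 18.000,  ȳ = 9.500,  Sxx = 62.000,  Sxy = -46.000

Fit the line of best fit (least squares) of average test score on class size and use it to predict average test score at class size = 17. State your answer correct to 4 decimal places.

10.2419

b = Sxy/Sxx = -46/62 = -0.741935
a = ȳ − b·x̄ = 9.5 − (-0.741935)·18 = 22.854839
ŷ(17) = a + b·17 = 22.854839 + (-0.741935)·17 = 10.241935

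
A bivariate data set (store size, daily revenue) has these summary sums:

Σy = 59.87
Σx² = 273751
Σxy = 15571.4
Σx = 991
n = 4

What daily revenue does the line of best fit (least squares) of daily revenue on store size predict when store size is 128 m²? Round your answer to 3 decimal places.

Sxx = Σx² − (Σx)²/n = 273751 − 245520.25 = 28230.75
Sxy = Σxy − (Σx)(Σy)/n = 15571.4 − 14832.7925 = 738.6075
b = Sxy/Sxx = 738.6075/28230.75 = 0.026163
a = ȳ − b·x̄ = 14.9675 − 0.026163·247.75 = 8.485561
ŷ(128) = a + b·128 = 8.485561 + 0.026163·128 = 11.834454

11.834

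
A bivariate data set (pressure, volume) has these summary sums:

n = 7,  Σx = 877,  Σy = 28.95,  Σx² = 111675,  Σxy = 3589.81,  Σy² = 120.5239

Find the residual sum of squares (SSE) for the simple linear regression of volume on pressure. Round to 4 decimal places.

Sxx = Σx² − (Σx)²/n = 111675 − 109875.571429 = 1799.428571
Sxy = Σxy − (Σx)(Σy)/n = 3589.81 − 3627.021429 = -37.211429
Syy = Σy² − (Σy)²/n = 120.5239 − 119.728929 = 0.794971
b = Sxy/Sxx = -37.211429/1799.428571 = -0.020680
SSE = Syy − b·Sxy = 0.794971 − (-0.020680)·(-37.211429) = 0.025455

0.0255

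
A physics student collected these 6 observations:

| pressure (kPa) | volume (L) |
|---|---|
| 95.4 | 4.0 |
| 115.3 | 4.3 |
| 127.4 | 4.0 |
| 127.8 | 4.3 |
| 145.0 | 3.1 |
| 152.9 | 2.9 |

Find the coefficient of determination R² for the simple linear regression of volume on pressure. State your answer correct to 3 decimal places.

n = 6, Σx = 763.8, Σy = 22.6, Σxy = 2829.44, Σx² = 99362.26, Σy² = 87
Sxx = Σx² − (Σx)²/n = 99362.26 − 97231.74 = 2130.52
Sxy = Σxy − (Σx)(Σy)/n = 2829.44 − 2876.98 = -47.54
Syy = Σy² − (Σy)²/n = 87 − 85.126667 = 1.873333
R² = Sxy²/(Sxx·Syy) = (-47.54)²/(2130.52·1.873333) = 0.566262

0.566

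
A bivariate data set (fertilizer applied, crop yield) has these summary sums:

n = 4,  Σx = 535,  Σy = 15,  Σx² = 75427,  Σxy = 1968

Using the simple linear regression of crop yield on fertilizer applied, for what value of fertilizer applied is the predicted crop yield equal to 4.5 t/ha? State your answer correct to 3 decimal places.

Sxx = Σx² − (Σx)²/n = 75427 − 71556.25 = 3870.75
Sxy = Σxy − (Σx)(Σy)/n = 1968 − 2006.25 = -38.25
b = Sxy/Sxx = -38.25/3870.75 = -0.009882
a = ȳ − b·x̄ = 3.75 − (-0.009882)·133.75 = 5.071692
Set a + b·x = 4.5: x = (4.5 − 5.071692) / (-0.009882) = 57.852941

57.853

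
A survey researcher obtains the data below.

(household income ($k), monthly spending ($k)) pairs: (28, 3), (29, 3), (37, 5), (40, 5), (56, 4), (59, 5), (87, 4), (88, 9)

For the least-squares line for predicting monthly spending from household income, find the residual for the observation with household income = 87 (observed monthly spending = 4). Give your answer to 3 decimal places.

n = 8, Σx = 424, Σy = 38, Σxy = 2215, Σx² = 26524
Sxx = Σx² − (Σx)²/n = 26524 − 22472 = 4052
Sxy = Σxy − (Σx)(Σy)/n = 2215 − 2014 = 201
b = Sxy/Sxx = 201/4052 = 0.049605
a = ȳ − b·x̄ = 4.75 − 0.049605·53 = 2.120928
ŷ(87) = 2.120928 + 0.049605·87 = 6.436575
residual = y − ŷ = 4 − 6.436575 = -2.436575

-2.437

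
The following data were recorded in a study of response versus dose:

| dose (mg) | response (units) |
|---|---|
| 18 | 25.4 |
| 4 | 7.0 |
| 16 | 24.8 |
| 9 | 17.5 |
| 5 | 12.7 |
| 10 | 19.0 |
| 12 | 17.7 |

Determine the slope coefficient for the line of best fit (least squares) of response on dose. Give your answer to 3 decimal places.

1.182

n = 7, Σx = 74, Σy = 124.1, Σxy = 1505.4, Σx² = 946
Sxx = Σx² − (Σx)²/n = 946 − 782.285714 = 163.714286
Sxy = Σxy − (Σx)(Σy)/n = 1505.4 − 1311.914286 = 193.485714
b = Sxy/Sxx = 193.485714/163.714286 = 1.181850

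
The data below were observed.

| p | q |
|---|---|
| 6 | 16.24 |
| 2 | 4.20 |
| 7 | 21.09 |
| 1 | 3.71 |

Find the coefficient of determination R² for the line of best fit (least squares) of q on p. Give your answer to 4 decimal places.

n = 4, Σx = 16, Σy = 45.24, Σxy = 257.18, Σx² = 90, Σy² = 739.9298
Sxx = Σx² − (Σx)²/n = 90 − 64 = 26
Sxy = Σxy − (Σx)(Σy)/n = 257.18 − 180.96 = 76.22
Syy = Σy² − (Σy)²/n = 739.9298 − 511.6644 = 228.2654
R² = Sxy²/(Sxx·Syy) = (76.22)²/(26·228.2654) = 0.978869

0.9789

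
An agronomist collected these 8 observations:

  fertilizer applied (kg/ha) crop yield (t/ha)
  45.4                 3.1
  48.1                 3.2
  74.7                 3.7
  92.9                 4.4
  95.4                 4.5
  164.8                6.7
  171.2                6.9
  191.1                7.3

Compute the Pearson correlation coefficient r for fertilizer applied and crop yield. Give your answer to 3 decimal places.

0.998

n = 8, Σx = 883.6, Σy = 39.8, Σxy = 5089.58, Σx² = 120674.12, Σy² = 218.94
Sxx = Σx² − (Σx)²/n = 120674.12 − 97593.62 = 23080.5
Sxy = Σxy − (Σx)(Σy)/n = 5089.58 − 4395.91 = 693.67
Syy = Σy² − (Σy)²/n = 218.94 − 198.005 = 20.935
r = Sxy/√(Sxx·Syy) = 693.67/√(483190.2675) = 693.67/695.118887 = 0.997916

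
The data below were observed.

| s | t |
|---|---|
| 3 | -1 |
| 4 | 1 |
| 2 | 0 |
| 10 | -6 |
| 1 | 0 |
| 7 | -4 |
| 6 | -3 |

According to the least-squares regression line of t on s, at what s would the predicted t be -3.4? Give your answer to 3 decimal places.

n = 7, Σx = 33, Σy = -13, Σxy = -105, Σx² = 215
Sxx = Σx² − (Σx)²/n = 215 − 155.571429 = 59.428571
Sxy = Σxy − (Σx)(Σy)/n = -105 − (-61.285714) = -43.714286
b = Sxy/Sxx = -43.714286/59.428571 = -0.735577
a = ȳ − b·x̄ = -1.857143 − (-0.735577)·4.714286 = 1.610577
Set a + b·x = -3.4: x = (-3.4 − 1.610577) / (-0.735577) = 6.811765

6.812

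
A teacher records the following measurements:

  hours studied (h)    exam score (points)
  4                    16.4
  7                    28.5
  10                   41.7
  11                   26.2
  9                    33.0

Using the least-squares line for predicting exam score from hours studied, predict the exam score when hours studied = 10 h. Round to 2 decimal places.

33.35

n = 5, Σx = 41, Σy = 145.8, Σxy = 1267.3, Σx² = 367
Sxx = Σx² − (Σx)²/n = 367 − 336.2 = 30.8
Sxy = Σxy − (Σx)(Σy)/n = 1267.3 − 1195.56 = 71.74
b = Sxy/Sxx = 71.74/30.8 = 2.329221
a = ȳ − b·x̄ = 29.16 − 2.329221·8.2 = 10.060390
ŷ(10) = a + b·10 = 10.060390 + 2.329221·10 = 33.352597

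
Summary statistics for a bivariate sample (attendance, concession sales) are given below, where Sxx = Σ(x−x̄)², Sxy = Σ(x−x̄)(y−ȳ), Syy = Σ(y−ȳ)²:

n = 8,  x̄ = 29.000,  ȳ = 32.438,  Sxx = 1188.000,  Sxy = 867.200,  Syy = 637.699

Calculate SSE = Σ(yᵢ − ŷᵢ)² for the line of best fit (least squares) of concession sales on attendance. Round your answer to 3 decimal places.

b = Sxy/Sxx = 867.2/1188 = 0.729966
SSE = Syy − b·Sxy = 637.699 − 0.729966·867.2 = 4.672199

4.672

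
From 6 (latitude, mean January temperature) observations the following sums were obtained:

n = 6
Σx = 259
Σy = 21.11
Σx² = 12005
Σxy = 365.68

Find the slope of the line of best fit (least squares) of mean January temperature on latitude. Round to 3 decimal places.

Sxx = Σx² − (Σx)²/n = 12005 − 11180.166667 = 824.833333
Sxy = Σxy − (Σx)(Σy)/n = 365.68 − 911.248333 = -545.568333
b = Sxy/Sxx = -545.568333/824.833333 = -0.661429

-0.661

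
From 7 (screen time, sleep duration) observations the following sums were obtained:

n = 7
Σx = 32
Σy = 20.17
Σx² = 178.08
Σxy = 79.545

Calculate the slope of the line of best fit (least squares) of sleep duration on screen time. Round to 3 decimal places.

Sxx = Σx² − (Σx)²/n = 178.08 − 146.285714 = 31.794286
Sxy = Σxy − (Σx)(Σy)/n = 79.545 − 92.205714 = -12.660714
b = Sxy/Sxx = -12.660714/31.794286 = -0.398207

-0.398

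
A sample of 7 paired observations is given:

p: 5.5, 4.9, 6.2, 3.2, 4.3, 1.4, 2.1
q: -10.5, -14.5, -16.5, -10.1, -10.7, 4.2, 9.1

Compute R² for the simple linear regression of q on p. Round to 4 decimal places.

0.7741

n = 7, Σx = 27.6, Σy = -49, Σxy = -284.44, Σx² = 127.8, Σy² = 909.7
Sxx = Σx² − (Σx)²/n = 127.8 − 108.822857 = 18.977143
Sxy = Σxy − (Σx)(Σy)/n = -284.44 − (-193.2) = -91.24
Syy = Σy² − (Σy)²/n = 909.7 − 343 = 566.7
R² = Sxy²/(Sxx·Syy) = (-91.24)²/(18.977143·566.7) = 0.774081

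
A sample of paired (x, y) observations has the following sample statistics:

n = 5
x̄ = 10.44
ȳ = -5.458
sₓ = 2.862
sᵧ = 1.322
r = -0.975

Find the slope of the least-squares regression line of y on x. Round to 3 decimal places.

-0.450

b = r · sᵧ/sₓ = -0.975 · 1.322/2.862 = -0.450367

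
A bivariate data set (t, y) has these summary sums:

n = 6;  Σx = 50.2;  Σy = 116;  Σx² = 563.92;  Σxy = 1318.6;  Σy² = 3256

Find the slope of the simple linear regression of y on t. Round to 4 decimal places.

2.4186

Sxx = Σx² − (Σx)²/n = 563.92 − 420.006667 = 143.913333
Sxy = Σxy − (Σx)(Σy)/n = 1318.6 − 970.533333 = 348.066667
b = Sxy/Sxx = 348.066667/143.913333 = 2.418585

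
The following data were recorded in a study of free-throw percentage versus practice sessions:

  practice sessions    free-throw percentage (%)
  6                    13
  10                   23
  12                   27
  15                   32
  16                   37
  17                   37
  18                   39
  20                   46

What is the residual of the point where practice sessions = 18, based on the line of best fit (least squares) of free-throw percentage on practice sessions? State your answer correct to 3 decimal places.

n = 8, Σx = 114, Σy = 254, Σxy = 3955, Σx² = 1774
Sxx = Σx² − (Σx)²/n = 1774 − 1624.5 = 149.5
Sxy = Σxy − (Σx)(Σy)/n = 3955 − 3619.5 = 335.5
b = Sxy/Sxx = 335.5/149.5 = 2.244147
a = ȳ − b·x̄ = 31.75 − 2.244147·14.25 = -0.229097
ŷ(18) = -0.229097 + 2.244147·18 = 40.165552
residual = y − ŷ = 39 − 40.165552 = -1.165552

-1.166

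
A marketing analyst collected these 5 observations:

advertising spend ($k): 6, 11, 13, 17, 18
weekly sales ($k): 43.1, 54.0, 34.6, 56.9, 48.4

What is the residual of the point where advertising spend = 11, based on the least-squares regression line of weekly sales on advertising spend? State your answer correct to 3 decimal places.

n = 5, Σx = 65, Σy = 237, Σxy = 3140.9, Σx² = 939
Sxx = Σx² − (Σx)²/n = 939 − 845 = 94
Sxy = Σxy − (Σx)(Σy)/n = 3140.9 − 3081 = 59.9
b = Sxy/Sxx = 59.9/94 = 0.637234
a = ȳ − b·x̄ = 47.4 − 0.637234·13 = 39.115957
ŷ(11) = 39.115957 + 0.637234·11 = 46.125532
residual = y − ŷ = 54.0 − 46.125532 = 7.874468

7.874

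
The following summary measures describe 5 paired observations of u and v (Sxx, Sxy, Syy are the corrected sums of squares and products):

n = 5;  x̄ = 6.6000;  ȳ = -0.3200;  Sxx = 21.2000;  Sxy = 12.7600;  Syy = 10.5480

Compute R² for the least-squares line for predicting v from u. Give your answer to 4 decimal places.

0.7281

R² = Sxy²/(Sxx·Syy) = (12.76)²/(21.2·10.548) = 0.728107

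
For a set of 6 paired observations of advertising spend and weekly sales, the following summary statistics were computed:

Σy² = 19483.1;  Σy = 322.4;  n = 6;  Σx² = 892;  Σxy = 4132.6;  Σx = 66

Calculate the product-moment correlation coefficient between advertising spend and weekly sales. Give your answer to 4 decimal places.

0.9791

Sxx = Σx² − (Σx)²/n = 892 − 726 = 166
Sxy = Σxy − (Σx)(Σy)/n = 4132.6 − 3546.4 = 586.2
Syy = Σy² − (Σy)²/n = 19483.1 − 17323.626667 = 2159.473333
r = Sxy/√(Sxx·Syy) = 586.2/√(358472.573333) = 586.2/598.725791 = 0.979079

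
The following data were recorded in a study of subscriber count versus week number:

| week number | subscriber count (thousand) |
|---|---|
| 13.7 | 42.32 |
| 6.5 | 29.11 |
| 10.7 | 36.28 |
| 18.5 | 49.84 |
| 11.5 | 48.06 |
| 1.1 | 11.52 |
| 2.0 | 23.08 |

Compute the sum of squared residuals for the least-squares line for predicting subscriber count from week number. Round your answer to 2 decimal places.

147.46

n = 7, Σx = 64, Σy = 240.21, Σxy = 2690.757, Σx² = 824.14, Σy² = 9413.7989
Sxx = Σx² − (Σx)²/n = 824.14 − 585.142857 = 238.997143
Sxy = Σxy − (Σx)(Σy)/n = 2690.757 − 2196.205714 = 494.551286
Syy = Σy² − (Σy)²/n = 9413.7989 − 8242.977729 = 1170.821171
b = Sxy/Sxx = 494.551286/238.997143 = 2.069277
SSE = Syy − b·Sxy = 1170.821171 − 2.069277·494.551286 = 147.457581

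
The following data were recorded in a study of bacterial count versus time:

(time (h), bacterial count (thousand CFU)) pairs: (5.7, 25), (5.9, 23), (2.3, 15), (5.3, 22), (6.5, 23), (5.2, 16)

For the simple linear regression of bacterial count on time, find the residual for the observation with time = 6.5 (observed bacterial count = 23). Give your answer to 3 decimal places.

n = 6, Σx = 30.9, Σy = 124, Σxy = 662, Σx² = 169.97
Sxx = Σx² − (Σx)²/n = 169.97 − 159.135 = 10.835
Sxy = Σxy − (Σx)(Σy)/n = 662 − 638.6 = 23.4
b = Sxy/Sxx = 23.4/10.835 = 2.159668
a = ȳ − b·x̄ = 20.666667 − 2.159668·5.15 = 9.544378
ŷ(6.5) = 9.544378 + 2.159668·6.5 = 23.582218
residual = y − ŷ = 23 − 23.582218 = -0.582218

-0.582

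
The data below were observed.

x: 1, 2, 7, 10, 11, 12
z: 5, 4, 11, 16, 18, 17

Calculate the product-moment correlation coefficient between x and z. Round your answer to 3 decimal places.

n = 6, Σx = 43, Σy = 71, Σxy = 652, Σx² = 419, Σy² = 1031
Sxx = Σx² − (Σx)²/n = 419 − 308.166667 = 110.833333
Sxy = Σxy − (Σx)(Σy)/n = 652 − 508.833333 = 143.166667
Syy = Σy² − (Σy)²/n = 1031 − 840.166667 = 190.833333
r = Sxy/√(Sxx·Syy) = 143.166667/√(21150.694444) = 143.166667/145.432783 = 0.984418

0.984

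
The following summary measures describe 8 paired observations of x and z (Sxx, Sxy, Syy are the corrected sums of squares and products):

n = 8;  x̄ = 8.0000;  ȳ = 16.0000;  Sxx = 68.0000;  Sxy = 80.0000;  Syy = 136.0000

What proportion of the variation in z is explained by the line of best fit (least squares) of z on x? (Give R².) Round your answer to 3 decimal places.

R² = Sxy²/(Sxx·Syy) = (80)²/(68·136) = 0.692042

0.692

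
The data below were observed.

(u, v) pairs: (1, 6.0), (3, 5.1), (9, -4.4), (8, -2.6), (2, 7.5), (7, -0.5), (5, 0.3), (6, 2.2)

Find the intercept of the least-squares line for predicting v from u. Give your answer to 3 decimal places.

8.890

n = 8, Σx = 41, Σy = 13.6, Σxy = -12.9, Σx² = 269
Sxx = Σx² − (Σx)²/n = 269 − 210.125 = 58.875
Sxy = Σxy − (Σx)(Σy)/n = -12.9 − 69.7 = -82.6
b = Sxy/Sxx = -82.6/58.875 = -1.402972
a = ȳ − b·x̄ = 1.7 − (-1.402972)·5.125 = 8.890234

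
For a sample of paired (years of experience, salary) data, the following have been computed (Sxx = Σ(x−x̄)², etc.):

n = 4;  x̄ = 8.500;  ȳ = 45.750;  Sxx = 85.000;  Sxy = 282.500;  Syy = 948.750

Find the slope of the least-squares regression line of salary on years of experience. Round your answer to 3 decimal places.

b = Sxy/Sxx = 282.5/85 = 3.323529

3.324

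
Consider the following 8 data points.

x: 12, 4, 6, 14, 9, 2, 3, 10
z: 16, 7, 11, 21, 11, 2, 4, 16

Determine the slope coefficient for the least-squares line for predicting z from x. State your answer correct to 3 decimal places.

1.434

n = 8, Σx = 60, Σy = 88, Σxy = 855, Σx² = 586
Sxx = Σx² − (Σx)²/n = 586 − 450 = 136
Sxy = Σxy − (Σx)(Σy)/n = 855 − 660 = 195
b = Sxy/Sxx = 195/136 = 1.433824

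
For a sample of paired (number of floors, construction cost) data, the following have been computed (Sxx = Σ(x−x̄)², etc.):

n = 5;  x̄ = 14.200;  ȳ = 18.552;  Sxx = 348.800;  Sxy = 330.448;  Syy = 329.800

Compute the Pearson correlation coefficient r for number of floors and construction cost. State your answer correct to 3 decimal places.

r = Sxy/√(Sxx·Syy) = 330.448/√(115034.24) = 330.448/339.166980 = 0.974293

0.974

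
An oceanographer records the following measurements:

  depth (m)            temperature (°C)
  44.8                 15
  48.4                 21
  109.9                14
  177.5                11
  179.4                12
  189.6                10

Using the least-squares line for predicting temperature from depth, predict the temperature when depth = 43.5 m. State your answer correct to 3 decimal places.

17.979

n = 6, Σx = 749.6, Σy = 83, Σxy = 9228.3, Σx² = 116066.38
Sxx = Σx² − (Σx)²/n = 116066.38 − 93650.026667 = 22416.353333
Sxy = Σxy − (Σx)(Σy)/n = 9228.3 − 10369.466667 = -1141.166667
b = Sxy/Sxx = -1141.166667/22416.353333 = -0.050908
a = ȳ − b·x̄ = 13.833333 − (-0.050908)·124.933333 = 20.193411
ŷ(43.5) = a + b·43.5 = 20.193411 + (-0.050908)·43.5 = 17.978923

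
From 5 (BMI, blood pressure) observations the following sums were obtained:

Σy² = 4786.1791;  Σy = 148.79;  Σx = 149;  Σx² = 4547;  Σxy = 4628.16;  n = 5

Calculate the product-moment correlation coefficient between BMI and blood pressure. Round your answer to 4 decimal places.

Sxx = Σx² − (Σx)²/n = 4547 − 4440.2 = 106.8
Sxy = Σxy − (Σx)(Σy)/n = 4628.16 − 4433.942 = 194.218
Syy = Σy² − (Σy)²/n = 4786.1791 − 4427.69282 = 358.48628
r = Sxy/√(Sxx·Syy) = 194.218/√(38286.334704) = 194.218/195.668942 = 0.992585

0.9926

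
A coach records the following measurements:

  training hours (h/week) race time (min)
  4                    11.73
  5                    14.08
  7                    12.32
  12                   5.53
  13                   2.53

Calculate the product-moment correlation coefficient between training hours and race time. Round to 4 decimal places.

-0.9392

n = 5, Σx = 41, Σy = 46.19, Σxy = 302.81, Σx² = 403, Σy² = 524.6035
Sxx = Σx² − (Σx)²/n = 403 − 336.2 = 66.8
Sxy = Σxy − (Σx)(Σy)/n = 302.81 − 378.758 = -75.948
Syy = Σy² − (Σy)²/n = 524.6035 − 426.70322 = 97.90028
r = Sxy/√(Sxx·Syy) = -75.948/√(6539.738704) = -75.948/80.868651 = -0.939153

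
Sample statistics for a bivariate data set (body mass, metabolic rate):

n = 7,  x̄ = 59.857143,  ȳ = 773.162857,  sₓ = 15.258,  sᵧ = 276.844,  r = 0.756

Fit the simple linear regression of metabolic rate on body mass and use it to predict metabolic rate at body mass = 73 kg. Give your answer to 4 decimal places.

953.4435

b = r · sᵧ/sₓ = 0.756 · 276.844/15.258 = 13.717005
a = ȳ − b·x̄ = 773.162857 − 13.717005·59.857143 = -47.897880
ŷ(73) = a + b·73 = -47.897880 + 13.717005·73 = 953.443494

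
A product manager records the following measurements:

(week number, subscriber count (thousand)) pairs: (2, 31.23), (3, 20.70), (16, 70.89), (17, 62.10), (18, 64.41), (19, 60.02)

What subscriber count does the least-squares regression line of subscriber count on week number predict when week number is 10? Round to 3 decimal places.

45.442

n = 6, Σx = 75, Σy = 309.35, Σxy = 4614.26, Σx² = 1243
Sxx = Σx² − (Σx)²/n = 1243 − 937.5 = 305.5
Sxy = Σxy − (Σx)(Σy)/n = 4614.26 − 3866.875 = 747.385
b = Sxy/Sxx = 747.385/305.5 = 2.446432
a = ȳ − b·x̄ = 51.558333 − 2.446432·12.5 = 20.977932
ŷ(10) = a + b·10 = 20.977932 + 2.446432·10 = 45.442253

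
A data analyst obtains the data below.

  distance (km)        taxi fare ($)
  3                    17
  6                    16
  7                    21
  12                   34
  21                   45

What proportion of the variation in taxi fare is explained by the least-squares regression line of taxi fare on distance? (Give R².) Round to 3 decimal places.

n = 5, Σx = 49, Σy = 133, Σxy = 1647, Σx² = 679, Σy² = 4167
Sxx = Σx² − (Σx)²/n = 679 − 480.2 = 198.8
Sxy = Σxy − (Σx)(Σy)/n = 1647 − 1303.4 = 343.6
Syy = Σy² − (Σy)²/n = 4167 − 3537.8 = 629.2
R² = Sxy²/(Sxx·Syy) = (343.6)²/(198.8·629.2) = 0.943846

0.944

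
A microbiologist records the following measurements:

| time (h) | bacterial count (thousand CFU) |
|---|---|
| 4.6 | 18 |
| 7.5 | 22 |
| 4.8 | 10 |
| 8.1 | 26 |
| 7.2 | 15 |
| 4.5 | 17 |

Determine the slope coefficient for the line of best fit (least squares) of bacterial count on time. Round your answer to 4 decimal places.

2.2168

n = 6, Σx = 36.7, Σy = 108, Σxy = 690.9, Σx² = 238.15
Sxx = Σx² − (Σx)²/n = 238.15 − 224.481667 = 13.668333
Sxy = Σxy − (Σx)(Σy)/n = 690.9 − 660.6 = 30.3
b = Sxy/Sxx = 30.3/13.668333 = 2.216803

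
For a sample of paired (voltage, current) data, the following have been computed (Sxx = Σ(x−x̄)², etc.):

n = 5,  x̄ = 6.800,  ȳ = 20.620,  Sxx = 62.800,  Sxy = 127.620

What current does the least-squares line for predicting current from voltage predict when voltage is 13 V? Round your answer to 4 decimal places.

33.2194

b = Sxy/Sxx = 127.62/62.8 = 2.032166
a = ȳ − b·x̄ = 20.62 − 2.032166·6.8 = 6.801274
ŷ(13) = a + b·13 = 6.801274 + 2.032166·13 = 33.219427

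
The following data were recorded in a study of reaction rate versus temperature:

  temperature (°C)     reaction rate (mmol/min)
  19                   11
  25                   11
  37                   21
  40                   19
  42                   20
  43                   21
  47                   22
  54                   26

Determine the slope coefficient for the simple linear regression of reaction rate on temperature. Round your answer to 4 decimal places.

n = 8, Σx = 307, Σy = 151, Σxy = 6202, Σx² = 12693
Sxx = Σx² − (Σx)²/n = 12693 − 11781.125 = 911.875
Sxy = Σxy − (Σx)(Σy)/n = 6202 − 5794.625 = 407.375
b = Sxy/Sxx = 407.375/911.875 = 0.446744

0.4467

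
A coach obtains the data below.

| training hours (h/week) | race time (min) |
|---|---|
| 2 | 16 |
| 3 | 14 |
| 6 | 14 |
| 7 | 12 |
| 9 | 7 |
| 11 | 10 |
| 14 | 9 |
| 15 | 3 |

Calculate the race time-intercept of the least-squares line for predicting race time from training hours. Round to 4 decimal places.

n = 8, Σx = 67, Σy = 85, Σxy = 586, Σx² = 721
Sxx = Σx² − (Σx)²/n = 721 − 561.125 = 159.875
Sxy = Σxy − (Σx)(Σy)/n = 586 − 711.875 = -125.875
b = Sxy/Sxx = -125.875/159.875 = -0.787334
a = ȳ − b·x̄ = 10.625 − (-0.787334)·8.375 = 17.218921

17.2189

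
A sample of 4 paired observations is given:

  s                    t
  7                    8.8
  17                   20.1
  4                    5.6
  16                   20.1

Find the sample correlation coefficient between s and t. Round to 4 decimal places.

0.9979

n = 4, Σx = 44, Σy = 54.6, Σxy = 747.3, Σx² = 610, Σy² = 916.82
Sxx = Σx² − (Σx)²/n = 610 − 484 = 126
Sxy = Σxy − (Σx)(Σy)/n = 747.3 − 600.6 = 146.7
Syy = Σy² − (Σy)²/n = 916.82 − 745.29 = 171.53
r = Sxy/√(Sxx·Syy) = 146.7/√(21612.78) = 146.7/147.012857 = 0.997872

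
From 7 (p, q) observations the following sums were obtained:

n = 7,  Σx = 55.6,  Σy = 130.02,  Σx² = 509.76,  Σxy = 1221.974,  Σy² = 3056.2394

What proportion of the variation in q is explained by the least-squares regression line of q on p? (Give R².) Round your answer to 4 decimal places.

0.8197

Sxx = Σx² − (Σx)²/n = 509.76 − 441.622857 = 68.137143
Sxy = Σxy − (Σx)(Σy)/n = 1221.974 − 1032.730286 = 189.243714
Syy = Σy² − (Σy)²/n = 3056.2394 − 2415.028629 = 641.210771
R² = Sxy²/(Sxx·Syy) = (189.243714)²/(68.137143·641.210771) = 0.819706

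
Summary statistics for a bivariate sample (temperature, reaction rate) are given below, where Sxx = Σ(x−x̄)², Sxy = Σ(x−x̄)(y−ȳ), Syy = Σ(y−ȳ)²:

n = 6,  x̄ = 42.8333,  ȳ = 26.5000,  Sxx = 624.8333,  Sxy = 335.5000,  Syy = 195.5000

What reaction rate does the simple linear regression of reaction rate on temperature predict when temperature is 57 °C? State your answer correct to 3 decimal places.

34.107

b = Sxy/Sxx = 335.5/624.8333 = 0.536943
a = ȳ − b·x̄ = 26.5 − 0.536943·42.8333 = 3.500950
ŷ(57) = a + b·57 = 3.500950 + 0.536943·57 = 34.106713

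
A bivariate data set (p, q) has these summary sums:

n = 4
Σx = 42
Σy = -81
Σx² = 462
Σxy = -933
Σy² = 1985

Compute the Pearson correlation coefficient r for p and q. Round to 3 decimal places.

Sxx = Σx² − (Σx)²/n = 462 − 441 = 21
Sxy = Σxy − (Σx)(Σy)/n = -933 − (-850.5) = -82.5
Syy = Σy² − (Σy)²/n = 1985 − 1640.25 = 344.75
r = Sxy/√(Sxx·Syy) = -82.5/√(7239.75) = -82.5/85.086720 = -0.969599

-0.970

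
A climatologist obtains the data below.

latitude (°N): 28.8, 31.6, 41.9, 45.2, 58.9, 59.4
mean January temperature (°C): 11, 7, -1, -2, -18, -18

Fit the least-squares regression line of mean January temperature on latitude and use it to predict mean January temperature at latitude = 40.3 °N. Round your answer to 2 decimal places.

n = 6, Σx = 265.8, Σy = -21, Σxy = -1723.7, Σx² = 12624.22
Sxx = Σx² − (Σx)²/n = 12624.22 − 11774.94 = 849.28
Sxy = Σxy − (Σx)(Σy)/n = -1723.7 − (-930.3) = -793.4
b = Sxy/Sxx = -793.4/849.28 = -0.934203
a = ȳ − b·x̄ = -3.5 − (-0.934203)·44.3 = 37.885197
ŷ(40.3) = a + b·40.3 = 37.885197 + (-0.934203)·40.3 = 0.236812

0.24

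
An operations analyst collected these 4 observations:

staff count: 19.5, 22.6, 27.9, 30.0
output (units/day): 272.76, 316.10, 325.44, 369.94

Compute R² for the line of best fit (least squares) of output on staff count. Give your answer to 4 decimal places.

n = 4, Σx = 100, Σy = 1284.24, Σxy = 32640.656, Σx² = 2569.42, Σy² = 417084.0248
Sxx = Σx² − (Σx)²/n = 2569.42 − 2500 = 69.42
Sxy = Σxy − (Σx)(Σy)/n = 32640.656 − 32106 = 534.656
Syy = Σy² − (Σy)²/n = 417084.0248 − 412318.0944 = 4765.9304
R² = Sxy²/(Sxx·Syy) = (534.656)²/(69.42·4765.9304) = 0.864006

0.8640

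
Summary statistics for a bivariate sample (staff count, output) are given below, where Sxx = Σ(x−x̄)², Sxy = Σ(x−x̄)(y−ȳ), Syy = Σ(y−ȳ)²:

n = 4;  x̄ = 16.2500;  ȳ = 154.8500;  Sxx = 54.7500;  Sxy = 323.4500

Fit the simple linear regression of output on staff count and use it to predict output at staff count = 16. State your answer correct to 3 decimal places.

153.373

b = Sxy/Sxx = 323.45/54.75 = 5.907763
a = ȳ − b·x̄ = 154.85 − 5.907763·16.25 = 58.848858
ŷ(16) = a + b·16 = 58.848858 + 5.907763·16 = 153.373059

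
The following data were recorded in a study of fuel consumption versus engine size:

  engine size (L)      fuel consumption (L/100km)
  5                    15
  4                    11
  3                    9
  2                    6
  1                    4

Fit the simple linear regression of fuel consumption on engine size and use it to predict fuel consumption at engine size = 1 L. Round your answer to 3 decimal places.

3.600

n = 5, Σx = 15, Σy = 45, Σxy = 162, Σx² = 55
Sxx = Σx² − (Σx)²/n = 55 − 45 = 10
Sxy = Σxy − (Σx)(Σy)/n = 162 − 135 = 27
b = Sxy/Sxx = 27/10 = 2.7
a = ȳ − b·x̄ = 9 − 2.7·3 = 0.9
ŷ(1) = a + b·1 = 0.9 + 2.7·1 = 3.6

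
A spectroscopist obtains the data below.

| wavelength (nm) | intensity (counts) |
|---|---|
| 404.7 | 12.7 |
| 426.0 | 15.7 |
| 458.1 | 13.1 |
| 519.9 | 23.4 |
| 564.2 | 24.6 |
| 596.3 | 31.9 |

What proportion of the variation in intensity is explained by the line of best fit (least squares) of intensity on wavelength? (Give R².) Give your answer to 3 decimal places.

n = 6, Σx = 2969.2, Σy = 121.4, Σxy = 62895.95, Σx² = 1499305.04, Σy² = 2749.72
Sxx = Σx² − (Σx)²/n = 1499305.04 − 1469358.106667 = 29946.933333
Sxy = Σxy − (Σx)(Σy)/n = 62895.95 − 60076.813333 = 2819.136667
Syy = Σy² − (Σy)²/n = 2749.72 − 2456.326667 = 293.393333
R² = Sxy²/(Sxx·Syy) = (2819.136667)²/(29946.933333·293.393333) = 0.904544

0.905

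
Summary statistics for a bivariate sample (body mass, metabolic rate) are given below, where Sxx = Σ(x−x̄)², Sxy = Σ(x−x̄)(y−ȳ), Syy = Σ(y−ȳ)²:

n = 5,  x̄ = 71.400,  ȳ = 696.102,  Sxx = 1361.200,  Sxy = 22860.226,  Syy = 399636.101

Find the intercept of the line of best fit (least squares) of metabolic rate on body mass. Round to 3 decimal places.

b = Sxy/Sxx = 22860.226/1361.2 = 16.794171
a = ȳ − b·x̄ = 696.102 − 16.794171·71.4 = -503.001832

-503.002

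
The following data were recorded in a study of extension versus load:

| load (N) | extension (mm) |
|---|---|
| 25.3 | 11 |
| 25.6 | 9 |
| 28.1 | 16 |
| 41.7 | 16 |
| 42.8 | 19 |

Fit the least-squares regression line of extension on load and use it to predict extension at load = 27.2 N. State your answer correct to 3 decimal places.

n = 5, Σx = 163.5, Σy = 71, Σxy = 2438.7, Σx² = 5655.79
Sxx = Σx² − (Σx)²/n = 5655.79 − 5346.45 = 309.34
Sxy = Σxy − (Σx)(Σy)/n = 2438.7 − 2321.7 = 117
b = Sxy/Sxx = 117/309.34 = 0.378225
a = ȳ − b·x̄ = 14.2 − 0.378225·32.7 = 1.832055
ŷ(27.2) = a + b·27.2 = 1.832055 + 0.378225·27.2 = 12.119765

12.120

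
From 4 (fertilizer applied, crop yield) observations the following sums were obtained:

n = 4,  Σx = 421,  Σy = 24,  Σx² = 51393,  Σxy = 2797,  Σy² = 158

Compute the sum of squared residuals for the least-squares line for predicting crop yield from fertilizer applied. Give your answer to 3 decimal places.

Sxx = Σx² − (Σx)²/n = 51393 − 44310.25 = 7082.75
Sxy = Σxy − (Σx)(Σy)/n = 2797 − 2526 = 271
Syy = Σy² − (Σy)²/n = 158 − 144 = 14
b = Sxy/Sxx = 271/7082.75 = 0.038262
SSE = Syy − b·Sxy = 14 − 0.038262·271 = 3.631005

3.631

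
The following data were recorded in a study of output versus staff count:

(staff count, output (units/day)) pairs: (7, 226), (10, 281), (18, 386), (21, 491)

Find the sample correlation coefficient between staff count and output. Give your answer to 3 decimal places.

n = 4, Σx = 56, Σy = 1384, Σxy = 21651, Σx² = 914, Σy² = 520114
Sxx = Σx² − (Σx)²/n = 914 − 784 = 130
Sxy = Σxy − (Σx)(Σy)/n = 21651 − 19376 = 2275
Syy = Σy² − (Σy)²/n = 520114 − 478864 = 41250
r = Sxy/√(Sxx·Syy) = 2275/√(5362500) = 2275/2315.707235 = 0.982421

0.982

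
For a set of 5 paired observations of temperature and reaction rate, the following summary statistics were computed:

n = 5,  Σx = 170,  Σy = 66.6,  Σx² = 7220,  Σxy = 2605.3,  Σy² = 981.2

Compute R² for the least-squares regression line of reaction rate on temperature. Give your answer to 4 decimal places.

Sxx = Σx² − (Σx)²/n = 7220 − 5780 = 1440
Sxy = Σxy − (Σx)(Σy)/n = 2605.3 − 2264.4 = 340.9
Syy = Σy² − (Σy)²/n = 981.2 − 887.112 = 94.088
R² = Sxy²/(Sxx·Syy) = (340.9)²/(1440·94.088) = 0.857743

0.8577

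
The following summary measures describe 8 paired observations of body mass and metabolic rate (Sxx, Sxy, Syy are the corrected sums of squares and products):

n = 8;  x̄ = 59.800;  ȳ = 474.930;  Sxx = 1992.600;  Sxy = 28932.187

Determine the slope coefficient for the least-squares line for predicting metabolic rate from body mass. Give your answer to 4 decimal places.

14.5198

b = Sxy/Sxx = 28932.187/1992.6 = 14.519817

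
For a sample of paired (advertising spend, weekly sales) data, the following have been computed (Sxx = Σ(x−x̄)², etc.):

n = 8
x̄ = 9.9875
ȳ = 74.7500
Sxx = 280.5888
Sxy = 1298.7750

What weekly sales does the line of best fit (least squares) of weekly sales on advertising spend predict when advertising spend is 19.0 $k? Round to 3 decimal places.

116.467

b = Sxy/Sxx = 1298.775/280.5888 = 4.628749
a = ȳ − b·x̄ = 74.75 − 4.628749·9.9875 = 28.520374
ŷ(19.0) = a + b·19.0 = 28.520374 + 4.628749·19 = 116.466596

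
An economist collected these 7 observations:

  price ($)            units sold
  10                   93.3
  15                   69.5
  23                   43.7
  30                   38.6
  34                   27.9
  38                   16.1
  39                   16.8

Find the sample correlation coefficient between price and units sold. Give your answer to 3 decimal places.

-0.981

n = 7, Σx = 189, Σy = 305.9, Σxy = 6354.2, Σx² = 5875, Σy² = 18254.65
Sxx = Σx² − (Σx)²/n = 5875 − 5103 = 772
Sxy = Σxy − (Σx)(Σy)/n = 6354.2 − 8259.3 = -1905.1
Syy = Σy² − (Σy)²/n = 18254.65 − 13367.83 = 4886.82
r = Sxy/√(Sxx·Syy) = -1905.1/√(3772625.04) = -1905.1/1942.324648 = -0.980835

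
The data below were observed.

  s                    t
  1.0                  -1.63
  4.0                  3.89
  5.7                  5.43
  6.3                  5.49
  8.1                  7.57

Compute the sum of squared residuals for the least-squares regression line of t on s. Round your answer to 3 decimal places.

2.024

n = 5, Σx = 25.1, Σy = 20.75, Σxy = 140.785, Σx² = 154.79, Σy² = 134.7189
Sxx = Σx² − (Σx)²/n = 154.79 − 126.002 = 28.788
Sxy = Σxy − (Σx)(Σy)/n = 140.785 − 104.165 = 36.62
Syy = Σy² − (Σy)²/n = 134.7189 − 86.1125 = 48.6064
b = Sxy/Sxx = 36.62/28.788 = 1.272058
SSE = Syy − b·Sxy = 48.6064 − 1.272058·36.62 = 2.023643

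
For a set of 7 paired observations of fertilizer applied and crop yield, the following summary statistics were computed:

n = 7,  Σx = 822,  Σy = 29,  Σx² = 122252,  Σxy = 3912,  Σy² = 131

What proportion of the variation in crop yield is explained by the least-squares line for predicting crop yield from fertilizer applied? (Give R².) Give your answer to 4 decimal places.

0.9188

Sxx = Σx² − (Σx)²/n = 122252 − 96526.285714 = 25725.714286
Sxy = Σxy − (Σx)(Σy)/n = 3912 − 3405.428571 = 506.571429
Syy = Σy² − (Σy)²/n = 131 − 120.142857 = 10.857143
R² = Sxy²/(Sxx·Syy) = (506.571429)²/(25725.714286·10.857143) = 0.918752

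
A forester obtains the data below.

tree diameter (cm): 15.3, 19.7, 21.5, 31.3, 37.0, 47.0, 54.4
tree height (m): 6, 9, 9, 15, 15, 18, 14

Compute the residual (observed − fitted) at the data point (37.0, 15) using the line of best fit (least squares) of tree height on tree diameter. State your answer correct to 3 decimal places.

n = 7, Σx = 226.2, Σy = 86, Σxy = 3094.7, Σx² = 8601.48
Sxx = Σx² − (Σx)²/n = 8601.48 − 7309.491429 = 1291.988571
Sxy = Σxy − (Σx)(Σy)/n = 3094.7 − 2779.028571 = 315.671429
b = Sxy/Sxx = 315.671429/1291.988571 = 0.244330
a = ȳ − b·x̄ = 12.285714 − 0.244330·32.314286 = 4.390368
ŷ(37.0) = 4.390368 + 0.244330·37 = 13.430574
residual = y − ŷ = 15 − 13.430574 = 1.569426

1.569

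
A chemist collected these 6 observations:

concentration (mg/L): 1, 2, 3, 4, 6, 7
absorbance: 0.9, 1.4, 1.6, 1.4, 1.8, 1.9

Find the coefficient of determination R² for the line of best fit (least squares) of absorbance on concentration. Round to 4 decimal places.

n = 6, Σx = 23, Σy = 9, Σxy = 38.2, Σx² = 115, Σy² = 14.14
Sxx = Σx² − (Σx)²/n = 115 − 88.166667 = 26.833333
Sxy = Σxy − (Σx)(Σy)/n = 38.2 − 34.5 = 3.7
Syy = Σy² − (Σy)²/n = 14.14 − 13.5 = 0.64
R² = Sxy²/(Sxx·Syy) = (3.7)²/(26.833333·0.64) = 0.797166

0.7972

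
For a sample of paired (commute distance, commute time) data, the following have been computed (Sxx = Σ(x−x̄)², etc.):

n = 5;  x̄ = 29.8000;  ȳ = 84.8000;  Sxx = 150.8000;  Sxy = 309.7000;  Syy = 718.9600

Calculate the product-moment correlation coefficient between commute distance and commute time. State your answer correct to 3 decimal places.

0.941

r = Sxy/√(Sxx·Syy) = 309.7/√(108419.168) = 309.7/329.270661 = 0.940564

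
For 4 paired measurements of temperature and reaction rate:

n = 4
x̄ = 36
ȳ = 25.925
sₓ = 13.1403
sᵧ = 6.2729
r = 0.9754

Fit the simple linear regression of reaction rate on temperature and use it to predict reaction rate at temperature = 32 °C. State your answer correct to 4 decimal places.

b = r · sᵧ/sₓ = 0.9754 · 6.2729/13.1403 = 0.465635
a = ȳ − b·x̄ = 25.925 − 0.465635·36 = 9.162132
ŷ(32) = a + b·32 = 9.162132 + 0.465635·32 = 24.062459

24.0625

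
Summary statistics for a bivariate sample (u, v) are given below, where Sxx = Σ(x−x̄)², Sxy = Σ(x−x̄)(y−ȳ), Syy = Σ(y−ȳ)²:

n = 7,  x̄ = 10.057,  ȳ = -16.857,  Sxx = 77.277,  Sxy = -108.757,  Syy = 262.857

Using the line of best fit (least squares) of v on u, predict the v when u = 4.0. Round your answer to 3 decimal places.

b = Sxy/Sxx = -108.757/77.277 = -1.407366
a = ȳ − b·x̄ = -16.857 − (-1.407366)·10.057 = -2.703123
ŷ(4.0) = a + b·4.0 = -2.703123 + (-1.407366)·4 = -8.332586

-8.333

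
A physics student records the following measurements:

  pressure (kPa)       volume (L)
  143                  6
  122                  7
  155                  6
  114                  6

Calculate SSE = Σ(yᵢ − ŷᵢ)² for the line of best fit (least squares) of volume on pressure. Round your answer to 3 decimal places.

0.626

n = 4, Σx = 534, Σy = 25, Σxy = 3326, Σx² = 72354, Σy² = 157
Sxx = Σx² − (Σx)²/n = 72354 − 71289 = 1065
Sxy = Σxy − (Σx)(Σy)/n = 3326 − 3337.5 = -11.5
Syy = Σy² − (Σy)²/n = 157 − 156.25 = 0.75
b = Sxy/Sxx = -11.5/1065 = -0.010798
SSE = Syy − b·Sxy = 0.75 − (-0.010798)·(-11.5) = 0.625822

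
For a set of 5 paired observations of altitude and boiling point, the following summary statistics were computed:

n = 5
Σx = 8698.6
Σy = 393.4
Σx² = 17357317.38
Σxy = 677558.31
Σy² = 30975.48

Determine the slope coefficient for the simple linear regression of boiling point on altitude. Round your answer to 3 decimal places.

-0.003

Sxx = Σx² − (Σx)²/n = 17357317.38 − 15133128.392 = 2224188.988
Sxy = Σxy − (Σx)(Σy)/n = 677558.31 − 684405.848 = -6847.538
b = Sxy/Sxx = -6847.538/2224188.988 = -0.003079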